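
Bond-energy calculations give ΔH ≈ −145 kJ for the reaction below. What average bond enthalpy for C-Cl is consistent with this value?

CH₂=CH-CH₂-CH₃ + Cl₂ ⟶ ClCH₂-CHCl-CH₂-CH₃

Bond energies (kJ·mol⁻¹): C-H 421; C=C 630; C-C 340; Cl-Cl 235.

Let D be the C-Cl bond energy.
Σ(broken) = 2×340 + 8×421 + 1×630 + 1×235 = 4913
Σ(formed) = 3×340 + 2×D + 8×421 = 4388 + 2D
ΔH = Σ(broken) − Σ(formed) = (4913) − (4388 + 2D) = +525 − 2D
Setting this equal to −145 kJ gives 2D = 670, so D = 335 kJ/mol.

D(C-Cl) ≈ 335 kJ/mol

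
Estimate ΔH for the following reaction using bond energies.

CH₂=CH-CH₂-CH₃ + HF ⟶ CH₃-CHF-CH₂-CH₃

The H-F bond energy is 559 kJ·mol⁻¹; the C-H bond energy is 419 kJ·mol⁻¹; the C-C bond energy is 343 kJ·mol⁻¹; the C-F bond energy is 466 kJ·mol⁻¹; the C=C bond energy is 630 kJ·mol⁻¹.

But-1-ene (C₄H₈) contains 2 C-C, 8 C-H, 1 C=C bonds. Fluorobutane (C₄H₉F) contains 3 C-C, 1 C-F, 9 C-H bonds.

ΔH ≈ −39 kJ

Bonds broken (reactants):
  C-C: 2 × 343 = 686
  C-H: 8 × 419 = 3352
  C=C: 1 × 630 = 630
  H-F: 1 × 559 = 559
  Σ(broken) = 5227 kJ
Bonds formed (products):
  C-C: 3 × 343 = 1029
  C-F: 1 × 466 = 466
  C-H: 9 × 419 = 3771
  Σ(formed) = 5266 kJ
ΔH = Σ(broken) − Σ(formed) = 5227 − 5266 = −39 kJ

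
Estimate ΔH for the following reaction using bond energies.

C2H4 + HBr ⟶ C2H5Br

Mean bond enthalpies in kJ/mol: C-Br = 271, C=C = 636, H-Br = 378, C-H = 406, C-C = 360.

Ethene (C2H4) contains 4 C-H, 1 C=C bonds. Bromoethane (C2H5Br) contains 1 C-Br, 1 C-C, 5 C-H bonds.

ΔH ≈ −23 kJ

Bonds broken (reactants):
  C-H: 4 × 406 = 1624
  C=C: 1 × 636 = 636
  H-Br: 1 × 378 = 378
  Σ(broken) = 2638 kJ
Bonds formed (products):
  C-Br: 1 × 271 = 271
  C-C: 1 × 360 = 360
  C-H: 5 × 406 = 2030
  Σ(formed) = 2661 kJ
ΔH = Σ(broken) − Σ(formed) = 2638 − 2661 = −23 kJ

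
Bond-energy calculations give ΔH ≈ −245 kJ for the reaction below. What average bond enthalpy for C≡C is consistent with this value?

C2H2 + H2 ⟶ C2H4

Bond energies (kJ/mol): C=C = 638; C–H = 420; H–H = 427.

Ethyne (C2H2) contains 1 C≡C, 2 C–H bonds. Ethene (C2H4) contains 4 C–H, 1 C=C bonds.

Let D be the C≡C bond energy.
Σ(broken) = 1×D + 2×420 + 1×427 = 1267 + D
Σ(formed) = 4×420 + 1×638 = 2318
ΔH = Σ(broken) − Σ(formed) = (1267 + D) − (2318) = −1051 + D
Setting this equal to −245 kJ gives D = 806 kJ/mol.

D(C≡C) ≈ 806 kJ/mol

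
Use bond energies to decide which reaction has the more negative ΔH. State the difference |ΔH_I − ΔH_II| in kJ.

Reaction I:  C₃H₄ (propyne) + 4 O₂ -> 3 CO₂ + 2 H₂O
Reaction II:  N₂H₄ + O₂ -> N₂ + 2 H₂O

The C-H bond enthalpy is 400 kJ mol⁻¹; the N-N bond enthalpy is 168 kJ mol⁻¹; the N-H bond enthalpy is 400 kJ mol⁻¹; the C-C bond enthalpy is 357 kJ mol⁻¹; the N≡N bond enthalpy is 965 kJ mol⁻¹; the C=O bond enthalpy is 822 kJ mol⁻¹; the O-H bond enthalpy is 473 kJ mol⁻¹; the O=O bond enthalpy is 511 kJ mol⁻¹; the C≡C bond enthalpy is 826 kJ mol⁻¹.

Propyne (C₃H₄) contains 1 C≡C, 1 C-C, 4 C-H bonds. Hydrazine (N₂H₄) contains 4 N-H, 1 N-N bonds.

Reaction I:
  Bonds broken (reactants):
    C≡C: 1 × 826 = 826
    C-C: 1 × 357 = 357
    C-H: 4 × 400 = 1600
    O=O: 4 × 511 = 2044
    Σ(broken) = 4827 kJ
  Bonds formed (products):
    C=O: 6 × 822 = 4932
    O-H: 4 × 473 = 1892
    Σ(formed) = 6824 kJ
  ΔH_I = 4827 − 6824 = −1997 kJ
Reaction II:
  Bonds broken (reactants):
    N-H: 4 × 400 = 1600
    N-N: 1 × 168 = 168
    O=O: 1 × 511 = 511
    Σ(broken) = 2279 kJ
  Bonds formed (products):
    N≡N: 1 × 965 = 965
    O-H: 4 × 473 = 1892
    Σ(formed) = 2857 kJ
  ΔH_II = 2279 − 2857 = −578 kJ
ΔH_I − ΔH_II = −1419 kJ, so reaction I has the more negative ΔH; |ΔH_I − ΔH_II| = 1419 kJ.

Reaction I, by 1419 kJ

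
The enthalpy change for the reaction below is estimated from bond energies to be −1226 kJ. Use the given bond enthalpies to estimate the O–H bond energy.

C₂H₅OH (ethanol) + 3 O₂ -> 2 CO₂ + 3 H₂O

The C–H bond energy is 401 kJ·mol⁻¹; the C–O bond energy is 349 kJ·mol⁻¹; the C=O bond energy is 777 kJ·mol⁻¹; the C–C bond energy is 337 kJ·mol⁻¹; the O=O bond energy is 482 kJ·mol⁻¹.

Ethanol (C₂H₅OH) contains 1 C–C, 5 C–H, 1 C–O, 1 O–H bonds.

D(O–H) ≈ 451 kJ/mol

Let D be the O–H bond energy.
Σ(broken) = 1×337 + 5×401 + 1×349 + 1×D + 3×482 = 4137 + D
Σ(formed) = 4×777 + 6×D = 3108 + 6D
ΔH = Σ(broken) − Σ(formed) = (4137 + D) − (3108 + 6D) = +1029 − 5D
Setting this equal to −1226 kJ gives 5D = 2255, so D = 451 kJ/mol.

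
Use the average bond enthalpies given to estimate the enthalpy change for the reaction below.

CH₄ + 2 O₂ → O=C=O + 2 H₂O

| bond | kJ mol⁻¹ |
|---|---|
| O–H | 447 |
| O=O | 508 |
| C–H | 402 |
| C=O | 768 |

ΔH ≈ −700 kJ

Bonds broken (reactants):
  C–H: 4 × 402 = 1608
  O=O: 2 × 508 = 1016
  Σ(broken) = 2624 kJ
Bonds formed (products):
  C=O: 2 × 768 = 1536
  O–H: 4 × 447 = 1788
  Σ(formed) = 3324 kJ
ΔH = Σ(broken) − Σ(formed) = 2624 − 3324 = −700 kJ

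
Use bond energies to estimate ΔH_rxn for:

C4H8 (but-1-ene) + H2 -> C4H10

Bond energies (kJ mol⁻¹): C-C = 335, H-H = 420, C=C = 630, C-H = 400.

ΔH ≈ −85 kJ

Bonds broken (reactants):
  C-C: 2 × 335 = 670
  C-H: 8 × 400 = 3200
  C=C: 1 × 630 = 630
  H-H: 1 × 420 = 420
  Σ(broken) = 4920 kJ
Bonds formed (products):
  C-C: 3 × 335 = 1005
  C-H: 10 × 400 = 4000
  Σ(formed) = 5005 kJ
ΔH = Σ(broken) − Σ(formed) = 4920 − 5005 = −85 kJ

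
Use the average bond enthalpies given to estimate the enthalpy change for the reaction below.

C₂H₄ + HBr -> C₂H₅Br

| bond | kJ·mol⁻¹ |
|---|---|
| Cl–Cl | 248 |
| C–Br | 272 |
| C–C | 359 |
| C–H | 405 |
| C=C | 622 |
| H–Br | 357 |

ΔH ≈ −57 kJ

Bonds broken (reactants):
  C–H: 4 × 405 = 1620
  C=C: 1 × 622 = 622
  H–Br: 1 × 357 = 357
  Σ(broken) = 2599 kJ
Bonds formed (products):
  C–Br: 1 × 272 = 272
  C–C: 1 × 359 = 359
  C–H: 5 × 405 = 2025
  Σ(formed) = 2656 kJ
ΔH = Σ(broken) − Σ(formed) = 2599 − 2656 = −57 kJ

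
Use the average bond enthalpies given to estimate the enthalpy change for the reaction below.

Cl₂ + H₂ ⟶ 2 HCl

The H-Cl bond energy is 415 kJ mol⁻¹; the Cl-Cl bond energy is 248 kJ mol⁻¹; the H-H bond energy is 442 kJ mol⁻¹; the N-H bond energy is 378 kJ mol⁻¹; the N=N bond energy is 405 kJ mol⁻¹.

Bonds broken (reactants):
  Cl-Cl: 1 × 248 = 248
  H-H: 1 × 442 = 442
  Σ(broken) = 690 kJ
Bonds formed (products):
  H-Cl: 2 × 415 = 830
  Σ(formed) = 830 kJ
ΔH = Σ(broken) − Σ(formed) = 690 − 830 = −140 kJ

ΔH ≈ −140 kJ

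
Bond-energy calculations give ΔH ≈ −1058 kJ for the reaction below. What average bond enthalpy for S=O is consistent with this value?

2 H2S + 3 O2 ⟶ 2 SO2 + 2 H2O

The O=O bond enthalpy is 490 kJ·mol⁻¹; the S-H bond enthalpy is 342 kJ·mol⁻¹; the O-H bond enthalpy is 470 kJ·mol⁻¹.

Let D be the S=O bond energy.
Σ(broken) = 3×490 + 4×342 = 2838
Σ(formed) = 4×470 + 4×D = 1880 + 4D
ΔH = Σ(broken) − Σ(formed) = (2838) − (1880 + 4D) = +958 − 4D
Setting this equal to −1058 kJ gives 4D = 2016, so D = 504 kJ/mol.

D(S=O) ≈ 504 kJ/mol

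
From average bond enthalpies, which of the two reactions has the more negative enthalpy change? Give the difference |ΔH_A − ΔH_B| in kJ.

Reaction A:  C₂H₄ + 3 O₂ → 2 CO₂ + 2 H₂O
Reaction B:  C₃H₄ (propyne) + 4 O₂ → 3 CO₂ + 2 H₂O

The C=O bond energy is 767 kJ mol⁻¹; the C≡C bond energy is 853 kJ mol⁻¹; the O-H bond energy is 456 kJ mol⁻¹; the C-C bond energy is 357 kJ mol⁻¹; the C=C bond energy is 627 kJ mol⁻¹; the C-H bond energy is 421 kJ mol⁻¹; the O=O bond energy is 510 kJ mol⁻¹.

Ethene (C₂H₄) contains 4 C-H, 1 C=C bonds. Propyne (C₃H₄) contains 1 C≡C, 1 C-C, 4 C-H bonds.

Reaction B, by 441 kJ

Reaction A:
  Bonds broken (reactants):
    C-H: 4 × 421 = 1684
    C=C: 1 × 627 = 627
    O=O: 3 × 510 = 1530
    Σ(broken) = 3841 kJ
  Bonds formed (products):
    C=O: 4 × 767 = 3068
    O-H: 4 × 456 = 1824
    Σ(formed) = 4892 kJ
  ΔH_A = 3841 − 4892 = −1051 kJ
Reaction B:
  Bonds broken (reactants):
    C≡C: 1 × 853 = 853
    C-C: 1 × 357 = 357
    C-H: 4 × 421 = 1684
    O=O: 4 × 510 = 2040
    Σ(broken) = 4934 kJ
  Bonds formed (products):
    C=O: 6 × 767 = 4602
    O-H: 4 × 456 = 1824
    Σ(formed) = 6426 kJ
  ΔH_B = 4934 − 6426 = −1492 kJ
ΔH_A − ΔH_B = +441 kJ, so reaction B has the more negative ΔH; |ΔH_A − ΔH_B| = 441 kJ.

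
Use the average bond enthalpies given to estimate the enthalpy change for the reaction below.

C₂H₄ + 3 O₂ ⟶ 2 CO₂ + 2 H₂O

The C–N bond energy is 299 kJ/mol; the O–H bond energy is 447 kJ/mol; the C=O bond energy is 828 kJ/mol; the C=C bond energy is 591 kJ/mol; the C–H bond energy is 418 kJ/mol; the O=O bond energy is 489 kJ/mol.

ΔH ≈ −1370 kJ

Bonds broken (reactants):
  C–H: 4 × 418 = 1672
  C=C: 1 × 591 = 591
  O=O: 3 × 489 = 1467
  Σ(broken) = 3730 kJ
Bonds formed (products):
  C=O: 4 × 828 = 3312
  O–H: 4 × 447 = 1788
  Σ(formed) = 5100 kJ
ΔH = Σ(broken) − Σ(formed) = 3730 − 5100 = −1370 kJ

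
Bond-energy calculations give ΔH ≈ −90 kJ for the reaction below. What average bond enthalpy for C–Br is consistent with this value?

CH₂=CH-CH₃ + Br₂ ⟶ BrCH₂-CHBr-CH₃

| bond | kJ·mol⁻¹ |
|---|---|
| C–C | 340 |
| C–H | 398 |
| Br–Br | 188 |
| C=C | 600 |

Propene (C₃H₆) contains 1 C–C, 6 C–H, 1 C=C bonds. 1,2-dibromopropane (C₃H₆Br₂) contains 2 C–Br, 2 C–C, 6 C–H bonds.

D(C–Br) ≈ 269 kJ/mol

Let D be the C–Br bond energy.
Σ(broken) = 1×188 + 1×340 + 6×398 + 1×600 = 3516
Σ(formed) = 2×D + 2×340 + 6×398 = 3068 + 2D
ΔH = Σ(broken) − Σ(formed) = (3516) − (3068 + 2D) = +448 − 2D
Setting this equal to −90 kJ gives 2D = 538, so D = 269 kJ/mol.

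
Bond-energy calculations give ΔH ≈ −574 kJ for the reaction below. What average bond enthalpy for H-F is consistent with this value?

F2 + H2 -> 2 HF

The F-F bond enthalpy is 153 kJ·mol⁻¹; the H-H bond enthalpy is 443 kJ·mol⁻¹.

Let D be the H-F bond energy.
Σ(broken) = 1×153 + 1×443 = 596
Σ(formed) = 2×D = 2D
ΔH = Σ(broken) − Σ(formed) = (596) − (2D) = +596 − 2D
Setting this equal to −574 kJ gives 2D = 1170, so D = 585 kJ/mol.

D(H-F) ≈ 585 kJ/mol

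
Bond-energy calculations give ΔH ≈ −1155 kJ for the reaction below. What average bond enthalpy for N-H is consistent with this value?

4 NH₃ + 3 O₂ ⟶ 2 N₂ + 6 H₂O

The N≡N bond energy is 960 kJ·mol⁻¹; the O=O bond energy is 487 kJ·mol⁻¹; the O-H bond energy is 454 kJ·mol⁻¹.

Let D be the N-H bond energy.
Σ(broken) = 12×D + 3×487 = 1461 + 12D
Σ(formed) = 2×960 + 12×454 = 7368
ΔH = Σ(broken) − Σ(formed) = (1461 + 12D) − (7368) = −5907 + 12D
Setting this equal to −1155 kJ gives 12D = 4752, so D = 396 kJ/mol.

D(N-H) ≈ 396 kJ/mol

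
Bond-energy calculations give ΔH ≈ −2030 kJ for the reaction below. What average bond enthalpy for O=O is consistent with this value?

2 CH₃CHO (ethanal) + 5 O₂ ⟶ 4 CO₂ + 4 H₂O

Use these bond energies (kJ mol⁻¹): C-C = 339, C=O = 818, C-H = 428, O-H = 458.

D(O=O) ≈ 488 kJ/mol

Let D be the O=O bond energy.
Σ(broken) = 2×339 + 8×428 + 2×818 + 5×D = 5738 + 5D
Σ(formed) = 8×818 + 8×458 = 10208
ΔH = Σ(broken) − Σ(formed) = (5738 + 5D) − (10208) = −4470 + 5D
Setting this equal to −2030 kJ gives 5D = 2440, so D = 488 kJ/mol.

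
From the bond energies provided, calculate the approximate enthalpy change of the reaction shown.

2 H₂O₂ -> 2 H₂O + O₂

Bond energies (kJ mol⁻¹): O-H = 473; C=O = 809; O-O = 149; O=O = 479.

ΔH ≈ −181 kJ

Bonds broken (reactants):
  O-H: 4 × 473 = 1892
  O-O: 2 × 149 = 298
  Σ(broken) = 2190 kJ
Bonds formed (products):
  O-H: 4 × 473 = 1892
  O=O: 1 × 479 = 479
  Σ(formed) = 2371 kJ
ΔH = Σ(broken) − Σ(formed) = 2190 − 2371 = −181 kJ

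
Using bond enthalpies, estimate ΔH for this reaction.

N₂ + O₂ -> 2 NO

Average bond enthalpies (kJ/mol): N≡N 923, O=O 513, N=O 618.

Bonds broken (reactants):
  N≡N: 1 × 923 = 923
  O=O: 1 × 513 = 513
  Σ(broken) = 1436 kJ
Bonds formed (products):
  N=O: 2 × 618 = 1236
  Σ(formed) = 1236 kJ
ΔH = Σ(broken) − Σ(formed) = 1436 − 1236 = +200 kJ

ΔH ≈ +200 kJ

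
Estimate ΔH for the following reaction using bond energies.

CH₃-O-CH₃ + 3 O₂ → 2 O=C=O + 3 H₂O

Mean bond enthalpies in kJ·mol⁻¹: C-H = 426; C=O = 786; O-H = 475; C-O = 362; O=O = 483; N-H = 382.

ΔH ≈ −1265 kJ

Bonds broken (reactants):
  C-H: 6 × 426 = 2556
  C-O: 2 × 362 = 724
  O=O: 3 × 483 = 1449
  Σ(broken) = 4729 kJ
Bonds formed (products):
  C=O: 4 × 786 = 3144
  O-H: 6 × 475 = 2850
  Σ(formed) = 5994 kJ
ΔH = Σ(broken) − Σ(formed) = 4729 − 5994 = −1265 kJ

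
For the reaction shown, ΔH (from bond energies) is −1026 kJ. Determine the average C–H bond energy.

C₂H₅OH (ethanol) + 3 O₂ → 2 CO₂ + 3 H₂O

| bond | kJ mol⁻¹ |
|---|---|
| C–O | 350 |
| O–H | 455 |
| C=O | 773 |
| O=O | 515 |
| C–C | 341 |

Let D be the C–H bond energy.
Σ(broken) = 1×341 + 5×D + 1×350 + 1×455 + 3×515 = 2691 + 5D
Σ(formed) = 4×773 + 6×455 = 5822
ΔH = Σ(broken) − Σ(formed) = (2691 + 5D) − (5822) = −3131 + 5D
Setting this equal to −1026 kJ gives 5D = 2105, so D = 421 kJ/mol.

D(C–H) ≈ 421 kJ/mol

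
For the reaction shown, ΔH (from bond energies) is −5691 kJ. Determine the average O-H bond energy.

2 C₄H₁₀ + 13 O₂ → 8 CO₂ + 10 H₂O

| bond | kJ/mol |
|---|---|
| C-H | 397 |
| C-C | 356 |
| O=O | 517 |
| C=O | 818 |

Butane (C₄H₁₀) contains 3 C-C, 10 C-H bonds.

D(O-H) ≈ 470 kJ/mol

Let D be the O-H bond energy.
Σ(broken) = 6×356 + 20×397 + 13×517 = 16797
Σ(formed) = 16×818 + 20×D = 13088 + 20D
ΔH = Σ(broken) − Σ(formed) = (16797) − (13088 + 20D) = +3709 − 20D
Setting this equal to −5691 kJ gives 20D = 9400, so D = 470 kJ/mol.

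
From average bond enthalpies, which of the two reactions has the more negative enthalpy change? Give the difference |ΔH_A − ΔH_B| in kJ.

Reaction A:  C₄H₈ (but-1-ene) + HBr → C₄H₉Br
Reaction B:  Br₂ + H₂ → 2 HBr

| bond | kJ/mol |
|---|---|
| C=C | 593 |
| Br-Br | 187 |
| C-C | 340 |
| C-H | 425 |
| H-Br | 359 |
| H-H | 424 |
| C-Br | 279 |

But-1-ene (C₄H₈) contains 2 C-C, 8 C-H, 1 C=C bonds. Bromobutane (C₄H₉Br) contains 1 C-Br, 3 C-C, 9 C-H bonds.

Reaction A:
  Bonds broken (reactants):
    C-C: 2 × 340 = 680
    C-H: 8 × 425 = 3400
    C=C: 1 × 593 = 593
    H-Br: 1 × 359 = 359
    Σ(broken) = 5032 kJ
  Bonds formed (products):
    C-Br: 1 × 279 = 279
    C-C: 3 × 340 = 1020
    C-H: 9 × 425 = 3825
    Σ(formed) = 5124 kJ
  ΔH_A = 5032 − 5124 = −92 kJ
Reaction B:
  Bonds broken (reactants):
    Br-Br: 1 × 187 = 187
    H-H: 1 × 424 = 424
    Σ(broken) = 611 kJ
  Bonds formed (products):
    H-Br: 2 × 359 = 718
    Σ(formed) = 718 kJ
  ΔH_B = 611 − 718 = −107 kJ
ΔH_A − ΔH_B = +15 kJ, so reaction B has the more negative ΔH; |ΔH_A − ΔH_B| = 15 kJ.

Reaction B, by 15 kJ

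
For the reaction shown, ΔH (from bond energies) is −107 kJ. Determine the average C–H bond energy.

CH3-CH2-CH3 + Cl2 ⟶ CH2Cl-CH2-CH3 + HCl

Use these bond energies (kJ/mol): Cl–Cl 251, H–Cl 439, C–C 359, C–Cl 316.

D(C–H) ≈ 397 kJ/mol

Let D be the C–H bond energy.
Σ(broken) = 2×359 + 8×D + 1×251 = 969 + 8D
Σ(formed) = 2×359 + 1×316 + 7×D + 1×439 = 1473 + 7D
ΔH = Σ(broken) − Σ(formed) = (969 + 8D) − (1473 + 7D) = −504 + D
Setting this equal to −107 kJ gives D = 397 kJ/mol.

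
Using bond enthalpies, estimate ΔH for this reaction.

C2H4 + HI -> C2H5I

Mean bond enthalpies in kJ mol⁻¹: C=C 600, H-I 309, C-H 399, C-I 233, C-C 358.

ΔH ≈ −81 kJ

Bonds broken (reactants):
  C-H: 4 × 399 = 1596
  C=C: 1 × 600 = 600
  H-I: 1 × 309 = 309
  Σ(broken) = 2505 kJ
Bonds formed (products):
  C-C: 1 × 358 = 358
  C-H: 5 × 399 = 1995
  C-I: 1 × 233 = 233
  Σ(formed) = 2586 kJ
ΔH = Σ(broken) − Σ(formed) = 2505 − 2586 = −81 kJ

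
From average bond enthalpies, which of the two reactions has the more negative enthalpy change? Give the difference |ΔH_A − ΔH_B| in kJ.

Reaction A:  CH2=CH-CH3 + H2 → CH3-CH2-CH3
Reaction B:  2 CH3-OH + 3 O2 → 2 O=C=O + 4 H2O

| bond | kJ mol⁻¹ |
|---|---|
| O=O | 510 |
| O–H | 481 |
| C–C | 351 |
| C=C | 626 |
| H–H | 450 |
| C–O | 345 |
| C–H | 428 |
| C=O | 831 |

Reaction A:
  Bonds broken (reactants):
    C–C: 1 × 351 = 351
    C–H: 6 × 428 = 2568
    C=C: 1 × 626 = 626
    H–H: 1 × 450 = 450
    Σ(broken) = 3995 kJ
  Bonds formed (products):
    C–C: 2 × 351 = 702
    C–H: 8 × 428 = 3424
    Σ(formed) = 4126 kJ
  ΔH_A = 3995 − 4126 = −131 kJ
Reaction B:
  Bonds broken (reactants):
    C–H: 6 × 428 = 2568
    C–O: 2 × 345 = 690
    O–H: 2 × 481 = 962
    O=O: 3 × 510 = 1530
    Σ(broken) = 5750 kJ
  Bonds formed (products):
    C=O: 4 × 831 = 3324
    O–H: 8 × 481 = 3848
    Σ(formed) = 7172 kJ
  ΔH_B = 5750 − 7172 = −1422 kJ
ΔH_A − ΔH_B = +1291 kJ, so reaction B has the more negative ΔH; |ΔH_A − ΔH_B| = 1291 kJ.

Reaction B, by 1291 kJ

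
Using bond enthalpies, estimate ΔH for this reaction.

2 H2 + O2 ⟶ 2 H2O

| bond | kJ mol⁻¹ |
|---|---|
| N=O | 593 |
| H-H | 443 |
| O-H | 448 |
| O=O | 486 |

ΔH ≈ −420 kJ

Bonds broken (reactants):
  H-H: 2 × 443 = 886
  O=O: 1 × 486 = 486
  Σ(broken) = 1372 kJ
Bonds formed (products):
  O-H: 4 × 448 = 1792
  Σ(formed) = 1792 kJ
ΔH = Σ(broken) − Σ(formed) = 1372 − 1792 = −420 kJ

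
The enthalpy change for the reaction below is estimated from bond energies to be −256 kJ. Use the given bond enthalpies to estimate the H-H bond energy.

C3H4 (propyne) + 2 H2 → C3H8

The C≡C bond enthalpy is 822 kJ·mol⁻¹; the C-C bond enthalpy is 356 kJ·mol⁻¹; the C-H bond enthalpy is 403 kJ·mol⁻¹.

Let D be the H-H bond energy.
Σ(broken) = 1×822 + 1×356 + 4×403 + 2×D = 2790 + 2D
Σ(formed) = 2×356 + 8×403 = 3936
ΔH = Σ(broken) − Σ(formed) = (2790 + 2D) − (3936) = −1146 + 2D
Setting this equal to −256 kJ gives 2D = 890, so D = 445 kJ/mol.

D(H-H) ≈ 445 kJ/mol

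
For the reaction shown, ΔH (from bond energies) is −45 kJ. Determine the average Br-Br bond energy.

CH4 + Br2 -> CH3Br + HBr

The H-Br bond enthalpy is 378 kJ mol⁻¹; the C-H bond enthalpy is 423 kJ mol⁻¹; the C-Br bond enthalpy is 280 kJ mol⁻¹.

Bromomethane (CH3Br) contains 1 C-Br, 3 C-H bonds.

D(Br-Br) ≈ 190 kJ/mol

Let D be the Br-Br bond energy.
Σ(broken) = 1×D + 4×423 = 1692 + D
Σ(formed) = 1×280 + 3×423 + 1×378 = 1927
ΔH = Σ(broken) − Σ(formed) = (1692 + D) − (1927) = −235 + D
Setting this equal to −45 kJ gives D = 190 kJ/mol.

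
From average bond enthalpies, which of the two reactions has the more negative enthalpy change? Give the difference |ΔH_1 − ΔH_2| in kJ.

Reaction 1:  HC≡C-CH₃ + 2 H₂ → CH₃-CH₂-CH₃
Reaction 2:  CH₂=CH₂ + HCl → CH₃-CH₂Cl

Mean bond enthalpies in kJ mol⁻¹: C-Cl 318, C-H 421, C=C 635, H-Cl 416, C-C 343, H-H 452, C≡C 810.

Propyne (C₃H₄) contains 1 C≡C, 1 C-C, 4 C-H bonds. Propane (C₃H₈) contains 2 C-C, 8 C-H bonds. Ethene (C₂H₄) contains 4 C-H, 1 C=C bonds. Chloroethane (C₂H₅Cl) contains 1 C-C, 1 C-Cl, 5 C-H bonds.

Reaction 1:
  Bonds broken (reactants):
    C≡C: 1 × 810 = 810
    C-C: 1 × 343 = 343
    C-H: 4 × 421 = 1684
    H-H: 2 × 452 = 904
    Σ(broken) = 3741 kJ
  Bonds formed (products):
    C-C: 2 × 343 = 686
    C-H: 8 × 421 = 3368
    Σ(formed) = 4054 kJ
  ΔH_1 = 3741 − 4054 = −313 kJ
Reaction 2:
  Bonds broken (reactants):
    C-H: 4 × 421 = 1684
    C=C: 1 × 635 = 635
    H-Cl: 1 × 416 = 416
    Σ(broken) = 2735 kJ
  Bonds formed (products):
    C-C: 1 × 343 = 343
    C-Cl: 1 × 318 = 318
    C-H: 5 × 421 = 2105
    Σ(formed) = 2766 kJ
  ΔH_2 = 2735 − 2766 = −31 kJ
ΔH_1 − ΔH_2 = −282 kJ, so reaction 1 has the more negative ΔH; |ΔH_1 − ΔH_2| = 282 kJ.

Reaction 1, by 282 kJ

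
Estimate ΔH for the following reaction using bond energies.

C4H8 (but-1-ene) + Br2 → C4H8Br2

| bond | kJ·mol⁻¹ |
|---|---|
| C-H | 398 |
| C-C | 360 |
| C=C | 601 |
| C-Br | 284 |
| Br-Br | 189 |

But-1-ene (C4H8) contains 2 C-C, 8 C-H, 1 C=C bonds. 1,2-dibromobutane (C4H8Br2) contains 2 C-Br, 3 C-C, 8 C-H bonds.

ΔH ≈ −138 kJ

Bonds broken (reactants):
  Br-Br: 1 × 189 = 189
  C-C: 2 × 360 = 720
  C-H: 8 × 398 = 3184
  C=C: 1 × 601 = 601
  Σ(broken) = 4694 kJ
Bonds formed (products):
  C-Br: 2 × 284 = 568
  C-C: 3 × 360 = 1080
  C-H: 8 × 398 = 3184
  Σ(formed) = 4832 kJ
ΔH = Σ(broken) − Σ(formed) = 4694 − 4832 = −138 kJ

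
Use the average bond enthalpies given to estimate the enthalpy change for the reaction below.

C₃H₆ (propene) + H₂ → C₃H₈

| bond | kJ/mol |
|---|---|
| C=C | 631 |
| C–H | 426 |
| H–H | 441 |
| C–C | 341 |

Bonds broken (reactants):
  C–C: 1 × 341 = 341
  C–H: 6 × 426 = 2556
  C=C: 1 × 631 = 631
  H–H: 1 × 441 = 441
  Σ(broken) = 3969 kJ
Bonds formed (products):
  C–C: 2 × 341 = 682
  C–H: 8 × 426 = 3408
  Σ(formed) = 4090 kJ
ΔH = Σ(broken) − Σ(formed) = 3969 − 4090 = −121 kJ

ΔH ≈ −121 kJ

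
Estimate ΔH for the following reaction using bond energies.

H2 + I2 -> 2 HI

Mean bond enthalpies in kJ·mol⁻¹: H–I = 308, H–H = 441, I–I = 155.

ΔH ≈ −20 kJ

Bonds broken (reactants):
  H–H: 1 × 441 = 441
  I–I: 1 × 155 = 155
  Σ(broken) = 596 kJ
Bonds formed (products):
  H–I: 2 × 308 = 616
  Σ(formed) = 616 kJ
ΔH = Σ(broken) − Σ(formed) = 596 − 616 = −20 kJ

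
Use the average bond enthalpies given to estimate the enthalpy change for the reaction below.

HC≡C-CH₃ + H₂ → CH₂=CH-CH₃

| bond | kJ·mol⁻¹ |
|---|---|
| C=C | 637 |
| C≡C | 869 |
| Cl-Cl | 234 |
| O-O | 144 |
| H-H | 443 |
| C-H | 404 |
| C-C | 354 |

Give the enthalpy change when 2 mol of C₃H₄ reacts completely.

ΔH = −266 kJ

Bonds broken (reactants):
  C≡C: 1 × 869 = 869
  C-C: 1 × 354 = 354
  C-H: 4 × 404 = 1616
  H-H: 1 × 443 = 443
  Σ(broken) = 3282 kJ
Bonds formed (products):
  C-C: 1 × 354 = 354
  C-H: 6 × 404 = 2424
  C=C: 1 × 637 = 637
  Σ(formed) = 3415 kJ
ΔH = Σ(broken) − Σ(formed) = 3282 − 3415 = −133 kJ
For 2× the reaction as written: 2 × (−133) = −266 kJ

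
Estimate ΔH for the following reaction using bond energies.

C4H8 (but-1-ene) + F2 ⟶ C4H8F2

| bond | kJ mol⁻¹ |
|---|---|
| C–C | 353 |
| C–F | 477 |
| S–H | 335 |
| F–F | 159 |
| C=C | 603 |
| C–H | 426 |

Bonds broken (reactants):
  C–C: 2 × 353 = 706
  C–H: 8 × 426 = 3408
  C=C: 1 × 603 = 603
  F–F: 1 × 159 = 159
  Σ(broken) = 4876 kJ
Bonds formed (products):
  C–C: 3 × 353 = 1059
  C–F: 2 × 477 = 954
  C–H: 8 × 426 = 3408
  Σ(formed) = 5421 kJ
ΔH = Σ(broken) − Σ(formed) = 4876 − 5421 = −545 kJ

ΔH ≈ −545 kJ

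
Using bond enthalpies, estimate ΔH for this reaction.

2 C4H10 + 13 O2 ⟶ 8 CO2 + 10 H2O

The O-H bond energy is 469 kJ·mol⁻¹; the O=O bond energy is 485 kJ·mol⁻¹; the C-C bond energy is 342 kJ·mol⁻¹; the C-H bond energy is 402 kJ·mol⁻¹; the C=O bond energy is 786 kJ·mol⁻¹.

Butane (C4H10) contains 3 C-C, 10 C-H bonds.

Bonds broken (reactants):
  C-C: 6 × 342 = 2052
  C-H: 20 × 402 = 8040
  O=O: 13 × 485 = 6305
  Σ(broken) = 16397 kJ
Bonds formed (products):
  C=O: 16 × 786 = 12576
  O-H: 20 × 469 = 9380
  Σ(formed) = 21956 kJ
ΔH = Σ(broken) − Σ(formed) = 16397 − 21956 = −5559 kJ

ΔH ≈ −5559 kJ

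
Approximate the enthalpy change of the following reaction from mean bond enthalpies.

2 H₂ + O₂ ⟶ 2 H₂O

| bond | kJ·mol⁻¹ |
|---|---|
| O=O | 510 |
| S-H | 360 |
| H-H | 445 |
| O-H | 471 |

Bonds broken (reactants):
  H-H: 2 × 445 = 890
  O=O: 1 × 510 = 510
  Σ(broken) = 1400 kJ
Bonds formed (products):
  O-H: 4 × 471 = 1884
  Σ(formed) = 1884 kJ
ΔH = Σ(broken) − Σ(formed) = 1400 − 1884 = −484 kJ

ΔH ≈ −484 kJ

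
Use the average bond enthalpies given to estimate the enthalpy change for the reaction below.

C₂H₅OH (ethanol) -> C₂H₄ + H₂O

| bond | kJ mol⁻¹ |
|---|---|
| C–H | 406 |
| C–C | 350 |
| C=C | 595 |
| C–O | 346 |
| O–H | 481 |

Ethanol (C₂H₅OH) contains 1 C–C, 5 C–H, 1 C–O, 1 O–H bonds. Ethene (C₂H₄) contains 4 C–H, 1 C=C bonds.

ΔH ≈ +26 kJ

Bonds broken (reactants):
  C–C: 1 × 350 = 350
  C–H: 5 × 406 = 2030
  C–O: 1 × 346 = 346
  O–H: 1 × 481 = 481
  Σ(broken) = 3207 kJ
Bonds formed (products):
  C–H: 4 × 406 = 1624
  C=C: 1 × 595 = 595
  O–H: 2 × 481 = 962
  Σ(formed) = 3181 kJ
ΔH = Σ(broken) − Σ(formed) = 3207 − 3181 = +26 kJ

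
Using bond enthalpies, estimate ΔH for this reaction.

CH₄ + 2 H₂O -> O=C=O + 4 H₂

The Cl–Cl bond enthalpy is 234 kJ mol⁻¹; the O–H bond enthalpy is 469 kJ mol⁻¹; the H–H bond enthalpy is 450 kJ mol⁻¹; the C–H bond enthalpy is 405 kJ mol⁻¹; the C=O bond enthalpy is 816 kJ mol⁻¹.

Bonds broken (reactants):
  C–H: 4 × 405 = 1620
  O–H: 4 × 469 = 1876
  Σ(broken) = 3496 kJ
Bonds formed (products):
  C=O: 2 × 816 = 1632
  H–H: 4 × 450 = 1800
  Σ(formed) = 3432 kJ
ΔH = Σ(broken) − Σ(formed) = 3496 − 3432 = +64 kJ

ΔH ≈ +64 kJ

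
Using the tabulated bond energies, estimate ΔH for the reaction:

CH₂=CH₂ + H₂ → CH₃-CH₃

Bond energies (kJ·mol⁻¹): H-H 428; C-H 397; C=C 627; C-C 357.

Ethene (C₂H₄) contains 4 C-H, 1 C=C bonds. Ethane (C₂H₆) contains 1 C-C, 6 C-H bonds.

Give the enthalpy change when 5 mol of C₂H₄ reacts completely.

ΔH = −480 kJ

Bonds broken (reactants):
  C-H: 4 × 397 = 1588
  C=C: 1 × 627 = 627
  H-H: 1 × 428 = 428
  Σ(broken) = 2643 kJ
Bonds formed (products):
  C-C: 1 × 357 = 357
  C-H: 6 × 397 = 2382
  Σ(formed) = 2739 kJ
ΔH = Σ(broken) − Σ(formed) = 2643 − 2739 = −96 kJ
For 5× the reaction as written: 5 × (−96) = −480 kJ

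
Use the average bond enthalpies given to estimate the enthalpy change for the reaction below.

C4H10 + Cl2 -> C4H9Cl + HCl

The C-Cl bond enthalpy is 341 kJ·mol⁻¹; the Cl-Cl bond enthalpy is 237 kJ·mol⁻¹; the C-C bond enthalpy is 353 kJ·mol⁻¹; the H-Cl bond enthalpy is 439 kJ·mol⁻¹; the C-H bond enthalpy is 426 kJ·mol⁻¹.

Bonds broken (reactants):
  C-C: 3 × 353 = 1059
  C-H: 10 × 426 = 4260
  Cl-Cl: 1 × 237 = 237
  Σ(broken) = 5556 kJ
Bonds formed (products):
  C-C: 3 × 353 = 1059
  C-Cl: 1 × 341 = 341
  C-H: 9 × 426 = 3834
  H-Cl: 1 × 439 = 439
  Σ(formed) = 5673 kJ
ΔH = Σ(broken) − Σ(formed) = 5556 − 5673 = −117 kJ

ΔH ≈ −117 kJ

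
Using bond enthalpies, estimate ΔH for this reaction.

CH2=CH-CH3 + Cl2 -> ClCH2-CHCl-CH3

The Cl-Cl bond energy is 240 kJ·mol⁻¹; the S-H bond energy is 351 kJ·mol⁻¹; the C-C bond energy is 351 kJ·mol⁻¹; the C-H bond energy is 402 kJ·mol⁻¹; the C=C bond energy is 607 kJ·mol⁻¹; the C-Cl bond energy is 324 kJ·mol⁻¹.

Bonds broken (reactants):
  C-C: 1 × 351 = 351
  C-H: 6 × 402 = 2412
  C=C: 1 × 607 = 607
  Cl-Cl: 1 × 240 = 240
  Σ(broken) = 3610 kJ
Bonds formed (products):
  C-C: 2 × 351 = 702
  C-Cl: 2 × 324 = 648
  C-H: 6 × 402 = 2412
  Σ(formed) = 3762 kJ
ΔH = Σ(broken) − Σ(formed) = 3610 − 3762 = −152 kJ

ΔH ≈ −152 kJ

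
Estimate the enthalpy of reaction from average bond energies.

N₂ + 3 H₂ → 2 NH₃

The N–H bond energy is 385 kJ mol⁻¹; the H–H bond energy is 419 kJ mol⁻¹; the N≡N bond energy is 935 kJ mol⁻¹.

Bonds broken (reactants):
  H–H: 3 × 419 = 1257
  N≡N: 1 × 935 = 935
  Σ(broken) = 2192 kJ
Bonds formed (products):
  N–H: 6 × 385 = 2310
  Σ(formed) = 2310 kJ
ΔH = Σ(broken) − Σ(formed) = 2192 − 2310 = −118 kJ

ΔH ≈ −118 kJ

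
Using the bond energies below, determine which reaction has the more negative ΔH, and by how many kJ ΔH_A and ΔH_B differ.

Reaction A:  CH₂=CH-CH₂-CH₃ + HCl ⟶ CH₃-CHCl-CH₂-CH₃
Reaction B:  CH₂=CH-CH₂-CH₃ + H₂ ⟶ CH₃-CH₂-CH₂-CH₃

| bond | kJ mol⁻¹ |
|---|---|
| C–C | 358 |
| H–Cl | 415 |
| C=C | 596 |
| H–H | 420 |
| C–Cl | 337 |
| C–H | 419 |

Reaction A:
  Bonds broken (reactants):
    C–C: 2 × 358 = 716
    C–H: 8 × 419 = 3352
    C=C: 1 × 596 = 596
    H–Cl: 1 × 415 = 415
    Σ(broken) = 5079 kJ
  Bonds formed (products):
    C–C: 3 × 358 = 1074
    C–Cl: 1 × 337 = 337
    C–H: 9 × 419 = 3771
    Σ(formed) = 5182 kJ
  ΔH_A = 5079 − 5182 = −103 kJ
Reaction B:
  Bonds broken (reactants):
    C–C: 2 × 358 = 716
    C–H: 8 × 419 = 3352
    C=C: 1 × 596 = 596
    H–H: 1 × 420 = 420
    Σ(broken) = 5084 kJ
  Bonds formed (products):
    C–C: 3 × 358 = 1074
    C–H: 10 × 419 = 4190
    Σ(formed) = 5264 kJ
  ΔH_B = 5084 − 5264 = −180 kJ
ΔH_A − ΔH_B = +77 kJ, so reaction B has the more negative ΔH; |ΔH_A − ΔH_B| = 77 kJ.

Reaction B, by 77 kJ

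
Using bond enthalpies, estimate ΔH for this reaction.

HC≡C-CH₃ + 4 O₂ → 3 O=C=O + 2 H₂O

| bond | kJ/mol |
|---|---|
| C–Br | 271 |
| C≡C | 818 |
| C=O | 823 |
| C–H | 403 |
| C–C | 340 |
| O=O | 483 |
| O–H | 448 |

Bonds broken (reactants):
  C≡C: 1 × 818 = 818
  C–C: 1 × 340 = 340
  C–H: 4 × 403 = 1612
  O=O: 4 × 483 = 1932
  Σ(broken) = 4702 kJ
Bonds formed (products):
  C=O: 6 × 823 = 4938
  O–H: 4 × 448 = 1792
  Σ(formed) = 6730 kJ
ΔH = Σ(broken) − Σ(formed) = 4702 − 6730 = −2028 kJ

ΔH ≈ −2028 kJ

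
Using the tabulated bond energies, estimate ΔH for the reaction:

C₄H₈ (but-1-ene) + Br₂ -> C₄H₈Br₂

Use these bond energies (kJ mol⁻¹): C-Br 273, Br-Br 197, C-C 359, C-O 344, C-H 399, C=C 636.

Bonds broken (reactants):
  Br-Br: 1 × 197 = 197
  C-C: 2 × 359 = 718
  C-H: 8 × 399 = 3192
  C=C: 1 × 636 = 636
  Σ(broken) = 4743 kJ
Bonds formed (products):
  C-Br: 2 × 273 = 546
  C-C: 3 × 359 = 1077
  C-H: 8 × 399 = 3192
  Σ(formed) = 4815 kJ
ΔH = Σ(broken) − Σ(formed) = 4743 − 4815 = −72 kJ

ΔH ≈ −72 kJ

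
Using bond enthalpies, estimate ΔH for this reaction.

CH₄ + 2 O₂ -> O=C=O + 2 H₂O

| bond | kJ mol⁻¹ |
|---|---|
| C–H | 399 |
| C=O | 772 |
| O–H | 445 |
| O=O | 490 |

ΔH ≈ −748 kJ

Bonds broken (reactants):
  C–H: 4 × 399 = 1596
  O=O: 2 × 490 = 980
  Σ(broken) = 2576 kJ
Bonds formed (products):
  C=O: 2 × 772 = 1544
  O–H: 4 × 445 = 1780
  Σ(formed) = 3324 kJ
ΔH = Σ(broken) − Σ(formed) = 2576 − 3324 = −748 kJ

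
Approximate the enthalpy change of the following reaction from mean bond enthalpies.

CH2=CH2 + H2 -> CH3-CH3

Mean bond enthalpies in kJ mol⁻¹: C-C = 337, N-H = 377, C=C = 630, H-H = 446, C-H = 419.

Bonds broken (reactants):
  C-H: 4 × 419 = 1676
  C=C: 1 × 630 = 630
  H-H: 1 × 446 = 446
  Σ(broken) = 2752 kJ
Bonds formed (products):
  C-C: 1 × 337 = 337
  C-H: 6 × 419 = 2514
  Σ(formed) = 2851 kJ
ΔH = Σ(broken) − Σ(formed) = 2752 − 2851 = −99 kJ

ΔH ≈ −99 kJ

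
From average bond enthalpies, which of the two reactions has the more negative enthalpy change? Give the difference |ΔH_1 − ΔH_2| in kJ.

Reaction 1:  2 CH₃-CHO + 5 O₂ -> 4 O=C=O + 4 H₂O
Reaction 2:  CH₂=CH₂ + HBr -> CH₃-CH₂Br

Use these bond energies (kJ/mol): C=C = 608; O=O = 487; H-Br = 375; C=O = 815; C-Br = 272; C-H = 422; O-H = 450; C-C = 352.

Reaction 1, by 1912 kJ

Reaction 1:
  Bonds broken (reactants):
    C-C: 2 × 352 = 704
    C-H: 8 × 422 = 3376
    C=O: 2 × 815 = 1630
    O=O: 5 × 487 = 2435
    Σ(broken) = 8145 kJ
  Bonds formed (products):
    C=O: 8 × 815 = 6520
    O-H: 8 × 450 = 3600
    Σ(formed) = 10120 kJ
  ΔH_1 = 8145 − 10120 = −1975 kJ
Reaction 2:
  Bonds broken (reactants):
    C-H: 4 × 422 = 1688
    C=C: 1 × 608 = 608
    H-Br: 1 × 375 = 375
    Σ(broken) = 2671 kJ
  Bonds formed (products):
    C-Br: 1 × 272 = 272
    C-C: 1 × 352 = 352
    C-H: 5 × 422 = 2110
    Σ(formed) = 2734 kJ
  ΔH_2 = 2671 − 2734 = −63 kJ
ΔH_1 − ΔH_2 = −1912 kJ, so reaction 1 has the more negative ΔH; |ΔH_1 − ΔH_2| = 1912 kJ.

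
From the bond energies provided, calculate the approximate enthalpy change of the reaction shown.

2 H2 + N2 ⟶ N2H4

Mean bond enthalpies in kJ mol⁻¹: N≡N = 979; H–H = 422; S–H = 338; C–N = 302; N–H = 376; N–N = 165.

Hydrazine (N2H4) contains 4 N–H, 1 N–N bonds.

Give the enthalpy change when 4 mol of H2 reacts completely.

ΔH = +308 kJ

Bonds broken (reactants):
  H–H: 2 × 422 = 844
  N≡N: 1 × 979 = 979
  Σ(broken) = 1823 kJ
Bonds formed (products):
  N–H: 4 × 376 = 1504
  N–N: 1 × 165 = 165
  Σ(formed) = 1669 kJ
ΔH = Σ(broken) − Σ(formed) = 1823 − 1669 = +154 kJ
For 2× the reaction as written: 2 × (+154) = +308 kJ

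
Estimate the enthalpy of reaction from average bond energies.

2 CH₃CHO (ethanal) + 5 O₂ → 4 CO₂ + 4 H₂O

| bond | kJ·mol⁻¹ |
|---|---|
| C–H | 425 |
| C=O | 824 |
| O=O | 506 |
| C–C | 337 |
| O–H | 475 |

ΔH ≈ −2140 kJ

Bonds broken (reactants):
  C–C: 2 × 337 = 674
  C–H: 8 × 425 = 3400
  C=O: 2 × 824 = 1648
  O=O: 5 × 506 = 2530
  Σ(broken) = 8252 kJ
Bonds formed (products):
  C=O: 8 × 824 = 6592
  O–H: 8 × 475 = 3800
  Σ(formed) = 10392 kJ
ΔH = Σ(broken) − Σ(formed) = 8252 − 10392 = −2140 kJ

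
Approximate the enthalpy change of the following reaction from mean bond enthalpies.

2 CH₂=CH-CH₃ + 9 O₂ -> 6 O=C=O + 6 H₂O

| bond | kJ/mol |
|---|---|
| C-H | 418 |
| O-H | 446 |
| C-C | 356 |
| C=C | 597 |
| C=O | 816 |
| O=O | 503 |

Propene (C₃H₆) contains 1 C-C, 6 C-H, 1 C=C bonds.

Bonds broken (reactants):
  C-C: 2 × 356 = 712
  C-H: 12 × 418 = 5016
  C=C: 2 × 597 = 1194
  O=O: 9 × 503 = 4527
  Σ(broken) = 11449 kJ
Bonds formed (products):
  C=O: 12 × 816 = 9792
  O-H: 12 × 446 = 5352
  Σ(formed) = 15144 kJ
ΔH = Σ(broken) − Σ(formed) = 11449 − 15144 = −3695 kJ

ΔH ≈ −3695 kJ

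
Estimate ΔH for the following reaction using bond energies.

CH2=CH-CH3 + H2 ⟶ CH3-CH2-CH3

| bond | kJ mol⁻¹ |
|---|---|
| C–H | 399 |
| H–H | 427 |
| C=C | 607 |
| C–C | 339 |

Bonds broken (reactants):
  C–C: 1 × 339 = 339
  C–H: 6 × 399 = 2394
  C=C: 1 × 607 = 607
  H–H: 1 × 427 = 427
  Σ(broken) = 3767 kJ
Bonds formed (products):
  C–C: 2 × 339 = 678
  C–H: 8 × 399 = 3192
  Σ(formed) = 3870 kJ
ΔH = Σ(broken) − Σ(formed) = 3767 − 3870 = −103 kJ

ΔH ≈ −103 kJ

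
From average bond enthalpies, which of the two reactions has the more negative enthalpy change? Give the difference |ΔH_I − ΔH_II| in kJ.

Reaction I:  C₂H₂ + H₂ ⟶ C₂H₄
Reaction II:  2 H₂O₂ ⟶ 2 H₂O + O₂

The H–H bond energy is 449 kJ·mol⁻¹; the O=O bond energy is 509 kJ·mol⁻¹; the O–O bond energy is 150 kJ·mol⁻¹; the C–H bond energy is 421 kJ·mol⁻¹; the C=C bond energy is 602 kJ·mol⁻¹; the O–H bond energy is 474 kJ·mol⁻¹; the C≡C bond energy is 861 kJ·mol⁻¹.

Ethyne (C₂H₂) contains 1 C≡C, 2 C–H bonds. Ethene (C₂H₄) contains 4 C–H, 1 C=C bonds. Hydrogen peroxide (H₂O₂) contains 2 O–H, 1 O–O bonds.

Reaction II, by 75 kJ

Reaction I:
  Bonds broken (reactants):
    C≡C: 1 × 861 = 861
    C–H: 2 × 421 = 842
    H–H: 1 × 449 = 449
    Σ(broken) = 2152 kJ
  Bonds formed (products):
    C–H: 4 × 421 = 1684
    C=C: 1 × 602 = 602
    Σ(formed) = 2286 kJ
  ΔH_I = 2152 − 2286 = −134 kJ
Reaction II:
  Bonds broken (reactants):
    O–H: 4 × 474 = 1896
    O–O: 2 × 150 = 300
    Σ(broken) = 2196 kJ
  Bonds formed (products):
    O–H: 4 × 474 = 1896
    O=O: 1 × 509 = 509
    Σ(formed) = 2405 kJ
  ΔH_II = 2196 − 2405 = −209 kJ
ΔH_I − ΔH_II = +75 kJ, so reaction II has the more negative ΔH; |ΔH_I − ΔH_II| = 75 kJ.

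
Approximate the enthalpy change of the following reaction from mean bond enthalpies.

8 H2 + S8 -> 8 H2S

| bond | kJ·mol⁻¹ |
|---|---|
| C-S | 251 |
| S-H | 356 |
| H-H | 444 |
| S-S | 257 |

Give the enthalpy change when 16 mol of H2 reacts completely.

ΔH = −176 kJ

Bonds broken (reactants):
  H-H: 8 × 444 = 3552
  S-S: 8 × 257 = 2056
  Σ(broken) = 5608 kJ
Bonds formed (products):
  S-H: 16 × 356 = 5696
  Σ(formed) = 5696 kJ
ΔH = Σ(broken) − Σ(formed) = 5608 − 5696 = −88 kJ
For 2× the reaction as written: 2 × (−88) = −176 kJ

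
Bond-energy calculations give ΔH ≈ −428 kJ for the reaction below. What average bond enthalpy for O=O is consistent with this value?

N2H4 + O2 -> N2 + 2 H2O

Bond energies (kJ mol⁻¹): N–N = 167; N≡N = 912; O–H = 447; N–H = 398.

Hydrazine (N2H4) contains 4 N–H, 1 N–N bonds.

Let D be the O=O bond energy.
Σ(broken) = 4×398 + 1×167 + 1×D = 1759 + D
Σ(formed) = 1×912 + 4×447 = 2700
ΔH = Σ(broken) − Σ(formed) = (1759 + D) − (2700) = −941 + D
Setting this equal to −428 kJ gives D = 513 kJ/mol.

D(O=O) ≈ 513 kJ/mol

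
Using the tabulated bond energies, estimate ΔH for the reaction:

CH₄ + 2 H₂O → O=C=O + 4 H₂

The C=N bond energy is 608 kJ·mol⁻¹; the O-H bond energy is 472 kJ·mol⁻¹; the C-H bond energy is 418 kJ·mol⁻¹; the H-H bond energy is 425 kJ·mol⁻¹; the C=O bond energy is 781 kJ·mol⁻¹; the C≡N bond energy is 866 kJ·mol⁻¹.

Bonds broken (reactants):
  C-H: 4 × 418 = 1672
  O-H: 4 × 472 = 1888
  Σ(broken) = 3560 kJ
Bonds formed (products):
  C=O: 2 × 781 = 1562
  H-H: 4 × 425 = 1700
  Σ(formed) = 3262 kJ
ΔH = Σ(broken) − Σ(formed) = 3560 − 3262 = +298 kJ

ΔH ≈ +298 kJ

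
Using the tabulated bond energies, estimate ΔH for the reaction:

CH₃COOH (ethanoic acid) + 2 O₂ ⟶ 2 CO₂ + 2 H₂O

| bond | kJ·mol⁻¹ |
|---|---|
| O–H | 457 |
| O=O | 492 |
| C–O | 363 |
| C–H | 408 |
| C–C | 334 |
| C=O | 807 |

Bonds broken (reactants):
  C–C: 1 × 334 = 334
  C–H: 3 × 408 = 1224
  C–O: 1 × 363 = 363
  C=O: 1 × 807 = 807
  O–H: 1 × 457 = 457
  O=O: 2 × 492 = 984
  Σ(broken) = 4169 kJ
Bonds formed (products):
  C=O: 4 × 807 = 3228
  O–H: 4 × 457 = 1828
  Σ(formed) = 5056 kJ
ΔH = Σ(broken) − Σ(formed) = 4169 − 5056 = −887 kJ

ΔH ≈ −887 kJ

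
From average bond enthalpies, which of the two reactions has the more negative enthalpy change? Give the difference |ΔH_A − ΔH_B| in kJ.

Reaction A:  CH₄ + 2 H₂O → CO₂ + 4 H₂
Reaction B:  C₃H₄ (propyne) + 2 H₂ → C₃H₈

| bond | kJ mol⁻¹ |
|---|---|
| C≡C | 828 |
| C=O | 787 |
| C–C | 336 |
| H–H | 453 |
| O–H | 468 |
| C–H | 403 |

Reaction A:
  Bonds broken (reactants):
    C–H: 4 × 403 = 1612
    O–H: 4 × 468 = 1872
    Σ(broken) = 3484 kJ
  Bonds formed (products):
    C=O: 2 × 787 = 1574
    H–H: 4 × 453 = 1812
    Σ(formed) = 3386 kJ
  ΔH_A = 3484 − 3386 = +98 kJ
Reaction B:
  Bonds broken (reactants):
    C≡C: 1 × 828 = 828
    C–C: 1 × 336 = 336
    C–H: 4 × 403 = 1612
    H–H: 2 × 453 = 906
    Σ(broken) = 3682 kJ
  Bonds formed (products):
    C–C: 2 × 336 = 672
    C–H: 8 × 403 = 3224
    Σ(formed) = 3896 kJ
  ΔH_B = 3682 − 3896 = −214 kJ
ΔH_A − ΔH_B = +312 kJ, so reaction B has the more negative ΔH; |ΔH_A − ΔH_B| = 312 kJ.

Reaction B, by 312 kJ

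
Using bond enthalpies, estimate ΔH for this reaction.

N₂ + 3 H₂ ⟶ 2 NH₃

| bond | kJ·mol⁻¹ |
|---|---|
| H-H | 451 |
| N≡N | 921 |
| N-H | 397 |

Bonds broken (reactants):
  H-H: 3 × 451 = 1353
  N≡N: 1 × 921 = 921
  Σ(broken) = 2274 kJ
Bonds formed (products):
  N-H: 6 × 397 = 2382
  Σ(formed) = 2382 kJ
ΔH = Σ(broken) − Σ(formed) = 2274 − 2382 = −108 kJ

ΔH ≈ −108 kJ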